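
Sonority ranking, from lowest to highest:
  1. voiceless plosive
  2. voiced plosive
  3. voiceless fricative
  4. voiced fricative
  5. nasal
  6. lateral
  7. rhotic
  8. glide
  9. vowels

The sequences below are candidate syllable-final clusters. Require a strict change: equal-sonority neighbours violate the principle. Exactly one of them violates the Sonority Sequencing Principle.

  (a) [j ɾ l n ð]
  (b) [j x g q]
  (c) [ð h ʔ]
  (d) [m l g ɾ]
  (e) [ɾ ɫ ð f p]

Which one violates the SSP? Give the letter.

(a) [j ɾ l n ð]: profile 8-7-6-5-4 — obeys.
(b) [j x g q]: profile 8-3-2-1 — obeys.
(c) [ð h ʔ]: profile 4-3-1 — obeys.
(d) [m l g ɾ]: profile 5-6-2-7 — violates.
(e) [ɾ ɫ ð f p]: profile 7-6-4-3-1 — obeys.

d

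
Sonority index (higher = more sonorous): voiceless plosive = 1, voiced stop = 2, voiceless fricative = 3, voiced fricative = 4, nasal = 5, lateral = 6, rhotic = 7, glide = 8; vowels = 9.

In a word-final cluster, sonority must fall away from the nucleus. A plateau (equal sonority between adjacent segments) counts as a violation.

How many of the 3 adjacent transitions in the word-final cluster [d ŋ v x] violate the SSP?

1

/d/ is a voiced stop (sonority 2).
/ŋ/ is a nasal (sonority 5).
/v/ is a voiced fricative (sonority 4).
/x/ is a voiceless fricative (sonority 3).
/d/→/ŋ/: 2→5 (does not fall) — violation.
/ŋ/→/v/: 5→4 (falls) — ok.
/v/→/x/: 4→3 (falls) — ok.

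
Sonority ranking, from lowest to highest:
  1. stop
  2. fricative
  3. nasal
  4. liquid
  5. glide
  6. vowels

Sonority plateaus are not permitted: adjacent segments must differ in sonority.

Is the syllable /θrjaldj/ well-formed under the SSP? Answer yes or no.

no

Onset: /θ/ is a fricative (sonority 2), /r/ is a liquid (sonority 4), /j/ is a glide (sonority 5); then the nucleus /a/ (sonority 6).
Onset profile 2-4-5-6 — rises to the nucleus.
Coda: /l/ is a liquid (sonority 4), /d/ is a stop (sonority 1), /j/ is a glide (sonority 5).
Coda profile 6-4-1-5 — does not strictly fall throughout.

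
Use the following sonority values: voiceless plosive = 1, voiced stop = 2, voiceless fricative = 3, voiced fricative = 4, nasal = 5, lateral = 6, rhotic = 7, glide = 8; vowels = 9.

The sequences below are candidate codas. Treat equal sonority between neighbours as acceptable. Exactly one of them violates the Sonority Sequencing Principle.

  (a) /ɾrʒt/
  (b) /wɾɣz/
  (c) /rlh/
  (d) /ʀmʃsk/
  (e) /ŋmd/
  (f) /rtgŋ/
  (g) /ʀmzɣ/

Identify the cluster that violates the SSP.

(a) 7-7-4-1 → obeys
(b) 8-7-4-4 → obeys
(c) 7-6-3 → obeys
(d) 7-5-3-3-1 → obeys
(e) 5-5-2 → obeys
(f) 7-1-2-5 → violates
(g) 7-5-4-4 → obeys

f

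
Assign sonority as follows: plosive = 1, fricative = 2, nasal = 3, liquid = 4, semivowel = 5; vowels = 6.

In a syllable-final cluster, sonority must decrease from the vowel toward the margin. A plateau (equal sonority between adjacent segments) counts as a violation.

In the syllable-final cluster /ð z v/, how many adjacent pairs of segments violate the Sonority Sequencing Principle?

/ð/ is a fricative (sonority 2).
/z/ is a fricative (sonority 2).
/v/ is a fricative (sonority 2).
/ð/→/z/: 2→2 (plateau) — violation.
/z/→/v/: 2→2 (plateau) — violation.

2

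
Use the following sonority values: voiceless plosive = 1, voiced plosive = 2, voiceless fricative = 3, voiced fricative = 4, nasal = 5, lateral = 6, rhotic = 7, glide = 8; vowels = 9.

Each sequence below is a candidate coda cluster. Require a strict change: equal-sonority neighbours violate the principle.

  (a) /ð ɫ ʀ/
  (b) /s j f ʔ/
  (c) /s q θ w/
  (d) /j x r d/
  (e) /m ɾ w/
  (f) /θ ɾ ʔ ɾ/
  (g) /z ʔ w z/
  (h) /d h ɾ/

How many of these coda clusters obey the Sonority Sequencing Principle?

0

(a) /ð ɫ ʀ/: profile 4-6-7 — violates.
(b) /s j f ʔ/: profile 3-8-3-1 — violates.
(c) /s q θ w/: profile 3-1-3-8 — violates.
(d) /j x r d/: profile 8-3-7-2 — violates.
(e) /m ɾ w/: profile 5-7-8 — violates.
(f) /θ ɾ ʔ ɾ/: profile 3-7-1-7 — violates.
(g) /z ʔ w z/: profile 4-1-8-4 — violates.
(h) /d h ɾ/: profile 2-3-7 — violates.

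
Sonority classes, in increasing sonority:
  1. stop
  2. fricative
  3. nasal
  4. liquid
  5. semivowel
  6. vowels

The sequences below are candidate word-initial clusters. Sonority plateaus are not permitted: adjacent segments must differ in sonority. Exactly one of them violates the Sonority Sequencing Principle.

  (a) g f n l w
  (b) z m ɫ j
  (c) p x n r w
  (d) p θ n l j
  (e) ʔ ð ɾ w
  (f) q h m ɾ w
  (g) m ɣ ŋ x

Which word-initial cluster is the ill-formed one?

(a) g f n l w: profile 1-2-3-4-5 — obeys.
(b) z m ɫ j: profile 2-3-4-5 — obeys.
(c) p x n r w: profile 1-2-3-4-5 — obeys.
(d) p θ n l j: profile 1-2-3-4-5 — obeys.
(e) ʔ ð ɾ w: profile 1-2-4-5 — obeys.
(f) q h m ɾ w: profile 1-2-3-4-5 — obeys.
(g) m ɣ ŋ x: profile 3-2-3-2 — violates.

g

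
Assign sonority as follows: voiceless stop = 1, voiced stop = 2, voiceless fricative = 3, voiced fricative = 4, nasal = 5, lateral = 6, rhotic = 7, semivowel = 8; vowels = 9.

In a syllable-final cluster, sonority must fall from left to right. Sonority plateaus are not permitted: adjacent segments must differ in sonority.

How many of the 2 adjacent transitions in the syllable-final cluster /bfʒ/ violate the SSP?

2

/b/ — voiced stop, sonority 2.
/f/ — voiceless fricative, sonority 3.
/ʒ/ — voiced fricative, sonority 4.
/b/→/f/: 2→3 (does not fall) — violation.
/f/→/ʒ/: 3→4 (does not fall) — violation.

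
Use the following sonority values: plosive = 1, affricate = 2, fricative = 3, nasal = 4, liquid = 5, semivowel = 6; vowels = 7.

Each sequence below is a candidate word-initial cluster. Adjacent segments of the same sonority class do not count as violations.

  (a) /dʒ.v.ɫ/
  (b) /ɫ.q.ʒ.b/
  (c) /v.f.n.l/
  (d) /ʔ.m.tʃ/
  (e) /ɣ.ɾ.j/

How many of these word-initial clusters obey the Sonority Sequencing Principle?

3

(a) sonority 2-3-5: well-formed.
(b) sonority 5-1-3-1: ill-formed.
(c) sonority 3-3-4-5: well-formed.
(d) sonority 1-4-2: ill-formed.
(e) sonority 3-5-6: well-formed.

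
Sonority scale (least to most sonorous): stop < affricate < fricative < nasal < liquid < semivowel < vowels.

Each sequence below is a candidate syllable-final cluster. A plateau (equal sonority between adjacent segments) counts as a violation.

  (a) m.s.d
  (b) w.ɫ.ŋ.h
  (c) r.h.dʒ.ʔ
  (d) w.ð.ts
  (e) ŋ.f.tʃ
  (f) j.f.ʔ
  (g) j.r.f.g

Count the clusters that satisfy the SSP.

(a) m.s.d: profile 4-3-1 — obeys.
(b) w.ɫ.ŋ.h: profile 6-5-4-3 — obeys.
(c) r.h.dʒ.ʔ: profile 5-3-2-1 — obeys.
(d) w.ð.ts: profile 6-3-2 — obeys.
(e) ŋ.f.tʃ: profile 4-3-2 — obeys.
(f) j.f.ʔ: profile 6-3-1 — obeys.
(g) j.r.f.g: profile 6-5-3-1 — obeys.

7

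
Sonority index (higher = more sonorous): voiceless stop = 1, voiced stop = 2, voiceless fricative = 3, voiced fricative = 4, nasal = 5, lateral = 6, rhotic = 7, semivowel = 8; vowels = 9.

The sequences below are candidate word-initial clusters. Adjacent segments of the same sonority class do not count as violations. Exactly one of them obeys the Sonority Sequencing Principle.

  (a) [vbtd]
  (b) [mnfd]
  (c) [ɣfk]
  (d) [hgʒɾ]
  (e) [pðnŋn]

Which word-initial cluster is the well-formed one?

(a) 4-2-1-2 → violates
(b) 5-5-3-2 → violates
(c) 4-3-1 → violates
(d) 3-2-4-7 → violates
(e) 1-4-5-5-5 → obeys

e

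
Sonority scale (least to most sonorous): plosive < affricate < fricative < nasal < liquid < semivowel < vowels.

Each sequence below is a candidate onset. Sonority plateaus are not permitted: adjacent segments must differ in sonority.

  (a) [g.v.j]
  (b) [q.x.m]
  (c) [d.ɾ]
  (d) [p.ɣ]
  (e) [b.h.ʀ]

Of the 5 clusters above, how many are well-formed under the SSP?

(a) sonority 1-3-6: well-formed.
(b) sonority 1-3-4: well-formed.
(c) sonority 1-5: well-formed.
(d) sonority 1-3: well-formed.
(e) sonority 1-3-5: well-formed.

5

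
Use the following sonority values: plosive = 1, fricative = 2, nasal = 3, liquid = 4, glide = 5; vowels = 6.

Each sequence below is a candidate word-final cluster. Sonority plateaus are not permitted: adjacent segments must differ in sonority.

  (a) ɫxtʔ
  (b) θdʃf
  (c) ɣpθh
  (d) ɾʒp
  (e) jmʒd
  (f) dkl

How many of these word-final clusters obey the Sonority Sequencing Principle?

2

(a) 4-2-1-1 → violates
(b) 2-1-2-2 → violates
(c) 2-1-2-2 → violates
(d) 4-2-1 → obeys
(e) 5-3-2-1 → obeys
(f) 1-1-4 → violates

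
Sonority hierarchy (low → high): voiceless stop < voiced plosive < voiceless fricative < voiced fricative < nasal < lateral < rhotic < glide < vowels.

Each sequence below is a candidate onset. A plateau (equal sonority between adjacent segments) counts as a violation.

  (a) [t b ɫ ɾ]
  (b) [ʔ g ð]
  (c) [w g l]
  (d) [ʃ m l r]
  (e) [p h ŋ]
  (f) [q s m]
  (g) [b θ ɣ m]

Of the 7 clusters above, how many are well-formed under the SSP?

(a) 1-2-6-7 → obeys
(b) 1-2-4 → obeys
(c) 8-2-6 → violates
(d) 3-5-6-7 → obeys
(e) 1-3-5 → obeys
(f) 1-3-5 → obeys
(g) 2-3-4-5 → obeys

6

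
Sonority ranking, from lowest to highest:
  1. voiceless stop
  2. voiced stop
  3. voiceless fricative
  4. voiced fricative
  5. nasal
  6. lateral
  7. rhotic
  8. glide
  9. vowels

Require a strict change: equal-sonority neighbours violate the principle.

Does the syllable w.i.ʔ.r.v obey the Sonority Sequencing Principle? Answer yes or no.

Onset: /w/ is a glide (sonority 8); then the nucleus /i/ (sonority 9).
Onset profile 8-9 — rises to the nucleus.
Coda: /ʔ/ is a voiceless stop (sonority 1), /r/ is a rhotic (sonority 7), /v/ is a voiced fricative (sonority 4).
Coda profile 9-1-7-4 — does not strictly fall throughout.

no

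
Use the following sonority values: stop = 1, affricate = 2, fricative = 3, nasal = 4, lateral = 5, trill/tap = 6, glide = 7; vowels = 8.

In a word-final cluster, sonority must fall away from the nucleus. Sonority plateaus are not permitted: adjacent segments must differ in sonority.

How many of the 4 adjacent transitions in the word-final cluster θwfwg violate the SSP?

/θ/: fricative = 3.
/w/: glide = 7.
/f/: fricative = 3.
/w/: glide = 7.
/g/: stop = 1.
/θ/→/w/: 3→7 (does not fall) — violation.
/w/→/f/: 7→3 (falls) — ok.
/f/→/w/: 3→7 (does not fall) — violation.
/w/→/g/: 7→1 (falls) — ok.

2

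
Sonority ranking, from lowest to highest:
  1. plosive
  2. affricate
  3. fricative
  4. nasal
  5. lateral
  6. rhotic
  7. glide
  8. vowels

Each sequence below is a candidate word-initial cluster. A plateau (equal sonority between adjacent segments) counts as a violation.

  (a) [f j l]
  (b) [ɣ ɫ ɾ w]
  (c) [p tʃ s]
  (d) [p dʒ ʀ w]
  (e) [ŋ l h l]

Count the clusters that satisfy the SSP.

(a) 3-7-5 → violates
(b) 3-5-6-7 → obeys
(c) 1-2-3 → obeys
(d) 1-2-6-7 → obeys
(e) 4-5-3-5 → violates

3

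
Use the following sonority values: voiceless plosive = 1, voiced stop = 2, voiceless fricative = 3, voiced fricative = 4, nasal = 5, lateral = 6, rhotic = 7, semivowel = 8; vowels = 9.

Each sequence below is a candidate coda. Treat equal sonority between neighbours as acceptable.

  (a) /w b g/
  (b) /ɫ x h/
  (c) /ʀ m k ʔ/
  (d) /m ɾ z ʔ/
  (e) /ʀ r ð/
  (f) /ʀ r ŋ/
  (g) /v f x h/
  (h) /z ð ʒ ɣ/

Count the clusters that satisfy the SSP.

(a) /w b g/: profile 8-2-2 — obeys.
(b) /ɫ x h/: profile 6-3-3 — obeys.
(c) /ʀ m k ʔ/: profile 7-5-1-1 — obeys.
(d) /m ɾ z ʔ/: profile 5-7-4-1 — violates.
(e) /ʀ r ð/: profile 7-7-4 — obeys.
(f) /ʀ r ŋ/: profile 7-7-5 — obeys.
(g) /v f x h/: profile 4-3-3-3 — obeys.
(h) /z ð ʒ ɣ/: profile 4-4-4-4 — obeys.

7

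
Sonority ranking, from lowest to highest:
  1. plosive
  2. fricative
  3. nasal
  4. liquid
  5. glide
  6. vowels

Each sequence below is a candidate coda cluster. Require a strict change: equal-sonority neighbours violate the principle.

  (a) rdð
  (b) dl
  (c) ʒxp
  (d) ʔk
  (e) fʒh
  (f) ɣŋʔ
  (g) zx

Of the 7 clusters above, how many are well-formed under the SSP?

(a) 4-1-2 → violates
(b) 1-4 → violates
(c) 2-2-1 → violates
(d) 1-1 → violates
(e) 2-2-2 → violates
(f) 2-3-1 → violates
(g) 2-2 → violates

0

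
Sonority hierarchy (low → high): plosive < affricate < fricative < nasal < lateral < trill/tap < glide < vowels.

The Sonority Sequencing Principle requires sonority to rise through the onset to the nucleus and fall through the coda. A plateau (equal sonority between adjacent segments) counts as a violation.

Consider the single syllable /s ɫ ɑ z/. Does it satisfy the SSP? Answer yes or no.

Onset: /s/ is a fricative (sonority 3), /ɫ/ is a lateral (sonority 5); then the nucleus /ɑ/ (sonority 8).
Onset profile 3-5-8 — rises to the nucleus.
Coda: /z/ is a fricative (sonority 3).
Coda profile 8-3 — falls from the nucleus.

yes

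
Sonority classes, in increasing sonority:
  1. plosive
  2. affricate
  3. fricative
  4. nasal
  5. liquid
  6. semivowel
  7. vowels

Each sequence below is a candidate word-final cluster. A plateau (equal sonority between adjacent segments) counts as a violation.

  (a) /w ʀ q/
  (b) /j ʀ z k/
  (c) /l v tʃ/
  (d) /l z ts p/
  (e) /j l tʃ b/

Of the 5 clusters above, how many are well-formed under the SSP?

5

(a) sonority 6-5-1: well-formed.
(b) sonority 6-5-3-1: well-formed.
(c) sonority 5-3-2: well-formed.
(d) sonority 5-3-2-1: well-formed.
(e) sonority 6-5-2-1: well-formed.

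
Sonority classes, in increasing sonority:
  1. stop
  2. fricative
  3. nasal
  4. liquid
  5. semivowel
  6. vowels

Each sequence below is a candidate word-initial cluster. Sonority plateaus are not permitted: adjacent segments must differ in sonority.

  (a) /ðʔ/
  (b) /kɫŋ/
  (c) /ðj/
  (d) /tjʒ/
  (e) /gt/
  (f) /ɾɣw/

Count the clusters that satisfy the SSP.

1

(a) /ðʔ/: profile 2-1 — violates.
(b) /kɫŋ/: profile 1-4-3 — violates.
(c) /ðj/: profile 2-5 — obeys.
(d) /tjʒ/: profile 1-5-2 — violates.
(e) /gt/: profile 1-1 — violates.
(f) /ɾɣw/: profile 4-2-5 — violates.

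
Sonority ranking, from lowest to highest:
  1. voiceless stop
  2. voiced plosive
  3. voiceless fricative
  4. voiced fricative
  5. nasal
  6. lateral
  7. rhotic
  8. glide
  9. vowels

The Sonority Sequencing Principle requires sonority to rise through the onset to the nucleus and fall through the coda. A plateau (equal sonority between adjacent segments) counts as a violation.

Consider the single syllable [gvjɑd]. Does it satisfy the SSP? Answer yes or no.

Onset: /g/ is a voiced plosive (sonority 2), /v/ is a voiced fricative (sonority 4), /j/ is a glide (sonority 8); then the nucleus /ɑ/ (sonority 9).
Onset profile 2-4-8-9 — rises to the nucleus.
Coda: /d/ is a voiced plosive (sonority 2).
Coda profile 9-2 — falls from the nucleus.

yes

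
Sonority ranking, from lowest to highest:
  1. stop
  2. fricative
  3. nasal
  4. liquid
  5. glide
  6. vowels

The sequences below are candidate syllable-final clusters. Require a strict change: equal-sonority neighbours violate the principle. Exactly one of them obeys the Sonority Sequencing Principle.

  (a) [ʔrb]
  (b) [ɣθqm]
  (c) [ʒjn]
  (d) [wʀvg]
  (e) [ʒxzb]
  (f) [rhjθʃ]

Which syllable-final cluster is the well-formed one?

d

(a) 1-4-1 → violates
(b) 2-2-1-3 → violates
(c) 2-5-3 → violates
(d) 5-4-2-1 → obeys
(e) 2-2-2-1 → violates
(f) 4-2-5-2-2 → violates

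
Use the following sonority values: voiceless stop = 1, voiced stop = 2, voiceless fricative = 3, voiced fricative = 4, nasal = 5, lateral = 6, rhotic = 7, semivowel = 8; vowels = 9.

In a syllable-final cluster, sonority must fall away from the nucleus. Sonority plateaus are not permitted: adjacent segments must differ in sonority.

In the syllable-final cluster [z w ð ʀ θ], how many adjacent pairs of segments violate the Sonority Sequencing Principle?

/z/ — voiced fricative, sonority 4.
/w/ — semivowel, sonority 8.
/ð/ — voiced fricative, sonority 4.
/ʀ/ — rhotic, sonority 7.
/θ/ — voiceless fricative, sonority 3.
/z/→/w/: 4→8 (does not fall) — violation.
/w/→/ð/: 8→4 (falls) — ok.
/ð/→/ʀ/: 4→7 (does not fall) — violation.
/ʀ/→/θ/: 7→3 (falls) — ok.

2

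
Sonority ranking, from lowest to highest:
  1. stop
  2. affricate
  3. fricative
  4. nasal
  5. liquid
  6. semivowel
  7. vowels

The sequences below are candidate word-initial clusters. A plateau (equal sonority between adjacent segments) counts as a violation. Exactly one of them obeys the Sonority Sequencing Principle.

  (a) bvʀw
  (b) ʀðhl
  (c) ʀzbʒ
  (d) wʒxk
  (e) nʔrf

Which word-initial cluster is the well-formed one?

a

(a) bvʀw: profile 1-3-5-6 — obeys.
(b) ʀðhl: profile 5-3-3-5 — violates.
(c) ʀzbʒ: profile 5-3-1-3 — violates.
(d) wʒxk: profile 6-3-3-1 — violates.
(e) nʔrf: profile 4-1-5-3 — violates.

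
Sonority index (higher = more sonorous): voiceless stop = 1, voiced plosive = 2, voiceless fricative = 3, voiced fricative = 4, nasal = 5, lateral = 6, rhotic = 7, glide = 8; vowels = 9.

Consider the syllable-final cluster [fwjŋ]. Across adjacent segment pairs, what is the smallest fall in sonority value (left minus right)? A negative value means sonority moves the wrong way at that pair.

-5

/f/: voiceless fricative = 3.
/w/: glide = 8.
/j/: glide = 8.
/ŋ/: nasal = 5.
/f/→/w/: change -5.
/w/→/j/: change +0.
/j/→/ŋ/: change +3.
Minimum = -5.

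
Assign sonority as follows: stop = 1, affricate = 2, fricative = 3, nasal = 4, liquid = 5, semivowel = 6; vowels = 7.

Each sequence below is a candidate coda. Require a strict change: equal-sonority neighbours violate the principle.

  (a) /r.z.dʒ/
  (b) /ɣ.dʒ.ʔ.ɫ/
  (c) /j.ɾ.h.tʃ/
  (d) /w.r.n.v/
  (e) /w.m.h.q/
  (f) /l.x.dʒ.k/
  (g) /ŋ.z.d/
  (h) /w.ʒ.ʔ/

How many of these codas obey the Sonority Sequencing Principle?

(a) 5-3-2 → obeys
(b) 3-2-1-5 → violates
(c) 6-5-3-2 → obeys
(d) 6-5-4-3 → obeys
(e) 6-4-3-1 → obeys
(f) 5-3-2-1 → obeys
(g) 4-3-1 → obeys
(h) 6-3-1 → obeys

7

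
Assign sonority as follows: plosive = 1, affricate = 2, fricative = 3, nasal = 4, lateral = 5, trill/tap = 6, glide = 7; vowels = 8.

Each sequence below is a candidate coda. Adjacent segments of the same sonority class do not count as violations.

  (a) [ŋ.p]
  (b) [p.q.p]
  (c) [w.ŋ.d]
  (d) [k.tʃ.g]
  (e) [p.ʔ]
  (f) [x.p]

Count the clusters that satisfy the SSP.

5

(a) sonority 4-1: well-formed.
(b) sonority 1-1-1: well-formed.
(c) sonority 7-4-1: well-formed.
(d) sonority 1-2-1: ill-formed.
(e) sonority 1-1: well-formed.
(f) sonority 3-1: well-formed.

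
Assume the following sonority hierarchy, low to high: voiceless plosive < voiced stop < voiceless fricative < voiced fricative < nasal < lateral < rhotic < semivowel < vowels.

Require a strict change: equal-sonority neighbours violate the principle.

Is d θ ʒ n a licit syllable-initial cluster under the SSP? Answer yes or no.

/d/ — voiced stop, sonority 2.
/θ/ — voiceless fricative, sonority 3.
/ʒ/ — voiced fricative, sonority 4.
/n/ — nasal, sonority 5.
The profile 2-3-4-5 strictly rises, so the syllable-initial cluster satisfies the SSP.

yes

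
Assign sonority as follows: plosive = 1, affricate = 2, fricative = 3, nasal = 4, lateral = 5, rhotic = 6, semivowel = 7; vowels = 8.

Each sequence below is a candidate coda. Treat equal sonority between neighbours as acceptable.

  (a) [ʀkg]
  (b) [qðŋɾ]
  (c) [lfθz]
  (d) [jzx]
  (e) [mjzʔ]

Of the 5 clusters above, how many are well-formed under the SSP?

3

(a) sonority 6-1-1: well-formed.
(b) sonority 1-3-4-6: ill-formed.
(c) sonority 5-3-3-3: well-formed.
(d) sonority 7-3-3: well-formed.
(e) sonority 4-7-3-1: ill-formed.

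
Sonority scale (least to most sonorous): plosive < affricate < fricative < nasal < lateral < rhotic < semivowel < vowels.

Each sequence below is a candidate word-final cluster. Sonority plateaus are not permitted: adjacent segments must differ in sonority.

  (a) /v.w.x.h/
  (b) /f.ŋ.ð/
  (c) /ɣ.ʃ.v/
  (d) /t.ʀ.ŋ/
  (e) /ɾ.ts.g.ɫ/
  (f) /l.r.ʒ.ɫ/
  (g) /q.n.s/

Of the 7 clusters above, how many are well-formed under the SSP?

(a) 3-7-3-3 → violates
(b) 3-4-3 → violates
(c) 3-3-3 → violates
(d) 1-6-4 → violates
(e) 6-2-1-5 → violates
(f) 5-6-3-5 → violates
(g) 1-4-3 → violates

0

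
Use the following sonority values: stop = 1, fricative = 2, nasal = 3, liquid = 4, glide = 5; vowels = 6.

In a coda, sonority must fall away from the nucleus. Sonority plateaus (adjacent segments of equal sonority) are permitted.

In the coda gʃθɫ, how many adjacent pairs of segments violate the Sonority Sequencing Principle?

/g/ is a stop (sonority 1).
/ʃ/ is a fricative (sonority 2).
/θ/ is a fricative (sonority 2).
/ɫ/ is a liquid (sonority 4).
/g/→/ʃ/: 1→2 (does not fall) — violation.
/ʃ/→/θ/: 2→2 (plateau, allowed) — ok.
/θ/→/ɫ/: 2→4 (does not fall) — violation.

2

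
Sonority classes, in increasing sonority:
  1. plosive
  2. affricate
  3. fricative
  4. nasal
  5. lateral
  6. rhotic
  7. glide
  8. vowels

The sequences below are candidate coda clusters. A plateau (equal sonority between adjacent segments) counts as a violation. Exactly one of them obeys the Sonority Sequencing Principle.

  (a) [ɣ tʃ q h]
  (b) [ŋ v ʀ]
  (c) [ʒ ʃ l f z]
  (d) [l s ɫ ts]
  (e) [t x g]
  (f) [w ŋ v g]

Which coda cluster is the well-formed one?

(a) sonority 3-2-1-3: ill-formed.
(b) sonority 4-3-6: ill-formed.
(c) sonority 3-3-5-3-3: ill-formed.
(d) sonority 5-3-5-2: ill-formed.
(e) sonority 1-3-1: ill-formed.
(f) sonority 7-4-3-1: well-formed.

f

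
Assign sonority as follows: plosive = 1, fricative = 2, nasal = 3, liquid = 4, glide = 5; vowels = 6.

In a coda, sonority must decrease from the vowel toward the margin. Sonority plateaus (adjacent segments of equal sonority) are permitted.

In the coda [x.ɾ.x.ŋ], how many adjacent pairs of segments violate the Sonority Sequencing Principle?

/x/: fricative = 2.
/ɾ/: liquid = 4.
/x/: fricative = 2.
/ŋ/: nasal = 3.
/x/→/ɾ/: 2→4 (does not fall) — violation.
/ɾ/→/x/: 4→2 (falls) — ok.
/x/→/ŋ/: 2→3 (does not fall) — violation.

2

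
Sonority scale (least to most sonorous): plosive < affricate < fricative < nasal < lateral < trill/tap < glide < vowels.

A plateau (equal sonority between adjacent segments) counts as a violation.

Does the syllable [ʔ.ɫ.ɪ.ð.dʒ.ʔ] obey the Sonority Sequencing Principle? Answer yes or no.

Onset: /ʔ/ is a plosive (sonority 1), /ɫ/ is a lateral (sonority 5); then the nucleus /ɪ/ (sonority 8).
Onset profile 1-5-8 — rises to the nucleus.
Coda: /ð/ is a fricative (sonority 3), /dʒ/ is an affricate (sonority 2), /ʔ/ is a plosive (sonority 1).
Coda profile 8-3-2-1 — falls from the nucleus.

yes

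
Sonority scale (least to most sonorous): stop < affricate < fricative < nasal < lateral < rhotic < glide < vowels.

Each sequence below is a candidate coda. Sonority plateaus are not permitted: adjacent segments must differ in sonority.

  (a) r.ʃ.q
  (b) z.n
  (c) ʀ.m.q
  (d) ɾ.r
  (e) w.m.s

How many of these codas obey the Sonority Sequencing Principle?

(a) r.ʃ.q: profile 6-3-1 — obeys.
(b) z.n: profile 3-4 — violates.
(c) ʀ.m.q: profile 6-4-1 — obeys.
(d) ɾ.r: profile 6-6 — violates.
(e) w.m.s: profile 7-4-3 — obeys.

3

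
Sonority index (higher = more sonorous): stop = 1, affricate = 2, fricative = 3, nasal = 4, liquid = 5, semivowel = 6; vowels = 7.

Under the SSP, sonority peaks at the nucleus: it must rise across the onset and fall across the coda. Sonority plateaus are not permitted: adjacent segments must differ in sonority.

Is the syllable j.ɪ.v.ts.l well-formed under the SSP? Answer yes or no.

no

Onset: /j/ is a semivowel (sonority 6); then the nucleus /ɪ/ (sonority 7).
Onset profile 6-7 — rises to the nucleus.
Coda: /v/ is a fricative (sonority 3), /ts/ is an affricate (sonority 2), /l/ is a liquid (sonority 5).
Coda profile 7-3-2-5 — does not strictly fall throughout.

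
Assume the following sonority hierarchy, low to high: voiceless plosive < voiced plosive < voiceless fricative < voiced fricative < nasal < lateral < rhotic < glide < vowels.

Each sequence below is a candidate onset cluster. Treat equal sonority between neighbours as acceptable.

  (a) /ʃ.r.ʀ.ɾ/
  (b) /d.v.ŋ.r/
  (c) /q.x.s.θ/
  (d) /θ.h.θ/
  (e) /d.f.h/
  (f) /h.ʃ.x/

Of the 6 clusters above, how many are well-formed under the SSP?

(a) sonority 3-7-7-7: well-formed.
(b) sonority 2-4-5-7: well-formed.
(c) sonority 1-3-3-3: well-formed.
(d) sonority 3-3-3: well-formed.
(e) sonority 2-3-3: well-formed.
(f) sonority 3-3-3: well-formed.

6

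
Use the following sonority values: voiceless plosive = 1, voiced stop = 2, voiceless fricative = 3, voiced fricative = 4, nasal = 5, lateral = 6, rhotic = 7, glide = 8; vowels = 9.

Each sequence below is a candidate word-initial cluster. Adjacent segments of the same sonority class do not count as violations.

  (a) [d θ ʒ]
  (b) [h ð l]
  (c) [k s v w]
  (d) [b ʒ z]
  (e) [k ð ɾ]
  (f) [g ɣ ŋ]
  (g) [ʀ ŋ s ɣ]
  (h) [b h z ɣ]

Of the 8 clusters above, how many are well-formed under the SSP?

7

(a) [d θ ʒ]: profile 2-3-4 — obeys.
(b) [h ð l]: profile 3-4-6 — obeys.
(c) [k s v w]: profile 1-3-4-8 — obeys.
(d) [b ʒ z]: profile 2-4-4 — obeys.
(e) [k ð ɾ]: profile 1-4-7 — obeys.
(f) [g ɣ ŋ]: profile 2-4-5 — obeys.
(g) [ʀ ŋ s ɣ]: profile 7-5-3-4 — violates.
(h) [b h z ɣ]: profile 2-3-4-4 — obeys.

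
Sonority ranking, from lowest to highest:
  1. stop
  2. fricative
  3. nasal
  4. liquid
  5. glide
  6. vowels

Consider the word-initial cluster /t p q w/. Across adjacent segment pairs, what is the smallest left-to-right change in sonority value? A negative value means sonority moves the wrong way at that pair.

/t/ is a stop (sonority 1).
/p/ is a stop (sonority 1).
/q/ is a stop (sonority 1).
/w/ is a glide (sonority 5).
/t/→/p/: change +0.
/p/→/q/: change +0.
/q/→/w/: change +4.
Minimum = 0.

0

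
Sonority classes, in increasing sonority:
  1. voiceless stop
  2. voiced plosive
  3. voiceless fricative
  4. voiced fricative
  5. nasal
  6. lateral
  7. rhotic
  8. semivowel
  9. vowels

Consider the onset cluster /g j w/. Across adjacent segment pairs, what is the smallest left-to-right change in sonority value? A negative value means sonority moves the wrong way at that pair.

/g/ — voiced plosive, sonority 2.
/j/ — semivowel, sonority 8.
/w/ — semivowel, sonority 8.
/g/→/j/: change +6.
/j/→/w/: change +0.
Minimum = 0.

0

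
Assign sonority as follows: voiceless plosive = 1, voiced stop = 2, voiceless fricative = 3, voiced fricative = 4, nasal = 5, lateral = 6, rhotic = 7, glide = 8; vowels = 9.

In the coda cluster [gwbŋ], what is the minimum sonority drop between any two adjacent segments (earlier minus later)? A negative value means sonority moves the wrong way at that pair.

-6

/g/ is a voiced stop (sonority 2).
/w/ is a glide (sonority 8).
/b/ is a voiced stop (sonority 2).
/ŋ/ is a nasal (sonority 5).
/g/→/w/: change -6.
/w/→/b/: change +6.
/b/→/ŋ/: change -3.
Minimum = -6.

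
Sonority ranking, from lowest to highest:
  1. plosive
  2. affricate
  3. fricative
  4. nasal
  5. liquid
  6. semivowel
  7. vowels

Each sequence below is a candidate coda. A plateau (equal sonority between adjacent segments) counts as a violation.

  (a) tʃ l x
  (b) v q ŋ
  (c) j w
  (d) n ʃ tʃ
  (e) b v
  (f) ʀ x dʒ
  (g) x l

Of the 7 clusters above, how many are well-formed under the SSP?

(a) 2-5-3 → violates
(b) 3-1-4 → violates
(c) 6-6 → violates
(d) 4-3-2 → obeys
(e) 1-3 → violates
(f) 5-3-2 → obeys
(g) 3-5 → violates

2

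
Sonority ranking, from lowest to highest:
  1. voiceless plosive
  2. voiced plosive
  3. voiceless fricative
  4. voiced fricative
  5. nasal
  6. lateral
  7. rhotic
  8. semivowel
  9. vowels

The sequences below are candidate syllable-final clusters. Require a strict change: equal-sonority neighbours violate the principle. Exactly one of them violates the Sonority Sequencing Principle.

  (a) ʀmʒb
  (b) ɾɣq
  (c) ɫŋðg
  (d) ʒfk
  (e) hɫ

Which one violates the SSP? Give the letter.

e

(a) 7-5-4-2 → obeys
(b) 7-4-1 → obeys
(c) 6-5-4-2 → obeys
(d) 4-3-1 → obeys
(e) 3-6 → violates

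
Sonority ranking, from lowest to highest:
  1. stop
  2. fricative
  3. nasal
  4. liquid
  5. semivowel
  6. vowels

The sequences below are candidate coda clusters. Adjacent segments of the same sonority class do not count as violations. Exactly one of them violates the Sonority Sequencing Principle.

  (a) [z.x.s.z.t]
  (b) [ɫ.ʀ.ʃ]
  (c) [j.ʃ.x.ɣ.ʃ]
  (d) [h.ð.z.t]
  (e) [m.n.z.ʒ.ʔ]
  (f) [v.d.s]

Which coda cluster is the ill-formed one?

(a) [z.x.s.z.t]: profile 2-2-2-2-1 — obeys.
(b) [ɫ.ʀ.ʃ]: profile 4-4-2 — obeys.
(c) [j.ʃ.x.ɣ.ʃ]: profile 5-2-2-2-2 — obeys.
(d) [h.ð.z.t]: profile 2-2-2-1 — obeys.
(e) [m.n.z.ʒ.ʔ]: profile 3-3-2-2-1 — obeys.
(f) [v.d.s]: profile 2-1-2 — violates.

f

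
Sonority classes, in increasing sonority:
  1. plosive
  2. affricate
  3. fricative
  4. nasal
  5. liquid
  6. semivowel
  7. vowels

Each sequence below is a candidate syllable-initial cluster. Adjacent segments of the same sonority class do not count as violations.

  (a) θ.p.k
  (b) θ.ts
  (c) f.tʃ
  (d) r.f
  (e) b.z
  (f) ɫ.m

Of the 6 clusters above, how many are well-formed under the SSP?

1

(a) 3-1-1 → violates
(b) 3-2 → violates
(c) 3-2 → violates
(d) 5-3 → violates
(e) 1-3 → obeys
(f) 5-4 → violates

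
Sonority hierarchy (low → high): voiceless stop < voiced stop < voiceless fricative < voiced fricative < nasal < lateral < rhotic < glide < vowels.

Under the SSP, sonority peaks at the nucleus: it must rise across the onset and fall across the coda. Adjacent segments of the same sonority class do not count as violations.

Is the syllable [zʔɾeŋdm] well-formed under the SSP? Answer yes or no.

no

Onset: /z/ is a voiced fricative (sonority 4), /ʔ/ is a voiceless stop (sonority 1), /ɾ/ is a rhotic (sonority 7); then the nucleus /e/ (sonority 9).
Onset profile 4-1-7-9 — does not rise throughout.
Coda: /ŋ/ is a nasal (sonority 5), /d/ is a voiced stop (sonority 2), /m/ is a nasal (sonority 5).
Coda profile 9-5-2-5 — does not fall throughout.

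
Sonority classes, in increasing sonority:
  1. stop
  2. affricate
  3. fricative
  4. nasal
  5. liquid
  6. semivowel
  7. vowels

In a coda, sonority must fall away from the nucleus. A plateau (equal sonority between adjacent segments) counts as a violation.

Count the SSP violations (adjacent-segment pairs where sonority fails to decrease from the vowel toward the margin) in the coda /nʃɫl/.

2

/n/ is a nasal (sonority 4).
/ʃ/ is a fricative (sonority 3).
/ɫ/ is a liquid (sonority 5).
/l/ is a liquid (sonority 5).
/n/→/ʃ/: 4→3 (falls) — ok.
/ʃ/→/ɫ/: 3→5 (does not fall) — violation.
/ɫ/→/l/: 5→5 (plateau) — violation.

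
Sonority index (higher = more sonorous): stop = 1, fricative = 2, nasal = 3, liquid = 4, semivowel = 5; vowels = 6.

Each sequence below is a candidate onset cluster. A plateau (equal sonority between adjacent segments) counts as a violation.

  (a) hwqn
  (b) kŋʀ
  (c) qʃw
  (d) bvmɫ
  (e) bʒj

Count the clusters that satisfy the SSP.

(a) 2-5-1-3 → violates
(b) 1-3-4 → obeys
(c) 1-2-5 → obeys
(d) 1-2-3-4 → obeys
(e) 1-2-5 → obeys

4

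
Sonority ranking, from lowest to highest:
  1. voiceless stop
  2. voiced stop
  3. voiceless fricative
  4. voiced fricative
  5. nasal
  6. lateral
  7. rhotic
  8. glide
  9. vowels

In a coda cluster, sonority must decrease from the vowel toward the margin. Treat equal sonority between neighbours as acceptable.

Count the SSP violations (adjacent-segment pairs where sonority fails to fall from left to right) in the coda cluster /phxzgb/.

/p/ — voiceless stop, sonority 1.
/h/ — voiceless fricative, sonority 3.
/x/ — voiceless fricative, sonority 3.
/z/ — voiced fricative, sonority 4.
/g/ — voiced stop, sonority 2.
/b/ — voiced stop, sonority 2.
/p/→/h/: 1→3 (does not fall) — violation.
/h/→/x/: 3→3 (plateau, allowed) — ok.
/x/→/z/: 3→4 (does not fall) — violation.
/z/→/g/: 4→2 (falls) — ok.
/g/→/b/: 2→2 (plateau, allowed) — ok.

2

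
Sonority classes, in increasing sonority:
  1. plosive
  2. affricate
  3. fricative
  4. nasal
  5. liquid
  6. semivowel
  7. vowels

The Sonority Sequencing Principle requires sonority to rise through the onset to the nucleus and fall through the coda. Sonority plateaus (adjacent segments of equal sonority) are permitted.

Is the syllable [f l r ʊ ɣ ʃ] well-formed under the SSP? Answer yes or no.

Onset: /f/ is a fricative (sonority 3), /l/ is a liquid (sonority 5), /r/ is a liquid (sonority 5); then the nucleus /ʊ/ (sonority 7).
Onset profile 3-5-5-7 — rises to the nucleus.
Coda: /ɣ/ is a fricative (sonority 3), /ʃ/ is a fricative (sonority 3).
Coda profile 7-3-3 — falls from the nucleus.

yes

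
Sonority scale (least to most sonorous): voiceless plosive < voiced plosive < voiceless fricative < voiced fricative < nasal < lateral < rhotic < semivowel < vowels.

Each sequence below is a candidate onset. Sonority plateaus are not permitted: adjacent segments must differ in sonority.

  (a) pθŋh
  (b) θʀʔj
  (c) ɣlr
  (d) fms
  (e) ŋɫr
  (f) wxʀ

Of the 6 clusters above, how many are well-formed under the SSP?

(a) sonority 1-3-5-3: ill-formed.
(b) sonority 3-7-1-8: ill-formed.
(c) sonority 4-6-7: well-formed.
(d) sonority 3-5-3: ill-formed.
(e) sonority 5-6-7: well-formed.
(f) sonority 8-3-7: ill-formed.

2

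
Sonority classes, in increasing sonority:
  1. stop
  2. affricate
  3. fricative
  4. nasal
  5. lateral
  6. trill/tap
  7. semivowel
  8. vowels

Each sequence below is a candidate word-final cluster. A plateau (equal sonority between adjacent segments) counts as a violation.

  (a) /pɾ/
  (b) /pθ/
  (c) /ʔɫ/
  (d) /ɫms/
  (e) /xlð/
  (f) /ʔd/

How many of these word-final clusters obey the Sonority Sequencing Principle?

(a) 1-6 → violates
(b) 1-3 → violates
(c) 1-5 → violates
(d) 5-4-3 → obeys
(e) 3-5-3 → violates
(f) 1-1 → violates

1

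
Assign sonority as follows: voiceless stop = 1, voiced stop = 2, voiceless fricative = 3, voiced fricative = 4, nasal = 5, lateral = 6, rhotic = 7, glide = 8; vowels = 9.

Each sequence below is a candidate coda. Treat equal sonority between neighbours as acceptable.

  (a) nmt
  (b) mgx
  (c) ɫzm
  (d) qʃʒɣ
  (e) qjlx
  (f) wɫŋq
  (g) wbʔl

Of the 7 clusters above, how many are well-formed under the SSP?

(a) sonority 5-5-1: well-formed.
(b) sonority 5-2-3: ill-formed.
(c) sonority 6-4-5: ill-formed.
(d) sonority 1-3-4-4: ill-formed.
(e) sonority 1-8-6-3: ill-formed.
(f) sonority 8-6-5-1: well-formed.
(g) sonority 8-2-1-6: ill-formed.

2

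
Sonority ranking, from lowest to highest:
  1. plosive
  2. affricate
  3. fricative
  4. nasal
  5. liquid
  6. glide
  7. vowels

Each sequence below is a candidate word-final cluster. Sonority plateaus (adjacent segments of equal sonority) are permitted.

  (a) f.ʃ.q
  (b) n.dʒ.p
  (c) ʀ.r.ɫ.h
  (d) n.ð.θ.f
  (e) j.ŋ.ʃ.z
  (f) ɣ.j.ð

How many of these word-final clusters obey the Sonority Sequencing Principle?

5

(a) 3-3-1 → obeys
(b) 4-2-1 → obeys
(c) 5-5-5-3 → obeys
(d) 4-3-3-3 → obeys
(e) 6-4-3-3 → obeys
(f) 3-6-3 → violates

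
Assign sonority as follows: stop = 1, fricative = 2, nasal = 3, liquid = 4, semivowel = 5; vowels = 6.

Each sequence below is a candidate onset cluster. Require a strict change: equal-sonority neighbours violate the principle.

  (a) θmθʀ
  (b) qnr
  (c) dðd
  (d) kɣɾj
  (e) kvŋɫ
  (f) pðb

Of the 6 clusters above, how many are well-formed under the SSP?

3

(a) θmθʀ: profile 2-3-2-4 — violates.
(b) qnr: profile 1-3-4 — obeys.
(c) dðd: profile 1-2-1 — violates.
(d) kɣɾj: profile 1-2-4-5 — obeys.
(e) kvŋɫ: profile 1-2-3-4 — obeys.
(f) pðb: profile 1-2-1 — violates.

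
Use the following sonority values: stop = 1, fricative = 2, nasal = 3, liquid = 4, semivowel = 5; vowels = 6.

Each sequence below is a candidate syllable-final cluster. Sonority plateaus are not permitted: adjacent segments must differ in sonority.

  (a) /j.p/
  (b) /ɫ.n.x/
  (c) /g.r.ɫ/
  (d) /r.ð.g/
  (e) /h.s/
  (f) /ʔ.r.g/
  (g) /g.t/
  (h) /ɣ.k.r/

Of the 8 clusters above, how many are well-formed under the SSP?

(a) sonority 5-1: well-formed.
(b) sonority 4-3-2: well-formed.
(c) sonority 1-4-4: ill-formed.
(d) sonority 4-2-1: well-formed.
(e) sonority 2-2: ill-formed.
(f) sonority 1-4-1: ill-formed.
(g) sonority 1-1: ill-formed.
(h) sonority 2-1-4: ill-formed.

3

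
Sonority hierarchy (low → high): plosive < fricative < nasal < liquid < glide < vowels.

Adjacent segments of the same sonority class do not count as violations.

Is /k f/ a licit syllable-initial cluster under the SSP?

/k/: plosive = 1.
/f/: fricative = 2.
The profile 1-2 strictly rises, so the syllable-initial cluster satisfies the SSP.

yes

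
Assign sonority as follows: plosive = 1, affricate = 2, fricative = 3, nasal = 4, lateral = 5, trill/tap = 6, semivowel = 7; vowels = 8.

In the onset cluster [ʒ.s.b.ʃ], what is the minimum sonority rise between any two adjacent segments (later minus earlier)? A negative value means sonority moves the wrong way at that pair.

-2

/ʒ/ — fricative, sonority 3.
/s/ — fricative, sonority 3.
/b/ — plosive, sonority 1.
/ʃ/ — fricative, sonority 3.
/ʒ/→/s/: change +0.
/s/→/b/: change -2.
/b/→/ʃ/: change +2.
Minimum = -2.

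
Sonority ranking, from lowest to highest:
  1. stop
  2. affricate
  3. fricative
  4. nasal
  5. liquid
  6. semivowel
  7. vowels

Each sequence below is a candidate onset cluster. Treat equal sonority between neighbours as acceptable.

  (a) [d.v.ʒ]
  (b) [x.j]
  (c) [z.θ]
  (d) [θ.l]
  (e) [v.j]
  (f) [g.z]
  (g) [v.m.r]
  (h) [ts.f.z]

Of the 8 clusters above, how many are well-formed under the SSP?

8

(a) sonority 1-3-3: well-formed.
(b) sonority 3-6: well-formed.
(c) sonority 3-3: well-formed.
(d) sonority 3-5: well-formed.
(e) sonority 3-6: well-formed.
(f) sonority 1-3: well-formed.
(g) sonority 3-4-5: well-formed.
(h) sonority 2-3-3: well-formed.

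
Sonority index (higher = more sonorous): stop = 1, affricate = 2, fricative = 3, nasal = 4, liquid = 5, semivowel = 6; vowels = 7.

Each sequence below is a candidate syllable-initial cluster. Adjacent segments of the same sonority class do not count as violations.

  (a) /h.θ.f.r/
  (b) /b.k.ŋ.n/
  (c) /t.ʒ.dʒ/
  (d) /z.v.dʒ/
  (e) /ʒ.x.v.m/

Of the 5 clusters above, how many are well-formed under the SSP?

(a) /h.θ.f.r/: profile 3-3-3-5 — obeys.
(b) /b.k.ŋ.n/: profile 1-1-4-4 — obeys.
(c) /t.ʒ.dʒ/: profile 1-3-2 — violates.
(d) /z.v.dʒ/: profile 3-3-2 — violates.
(e) /ʒ.x.v.m/: profile 3-3-3-4 — obeys.

3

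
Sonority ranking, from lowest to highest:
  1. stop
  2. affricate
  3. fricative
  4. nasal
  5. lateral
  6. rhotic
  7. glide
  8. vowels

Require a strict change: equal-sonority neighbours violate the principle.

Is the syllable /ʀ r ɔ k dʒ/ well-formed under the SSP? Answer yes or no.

Onset: /ʀ/ is a rhotic (sonority 6), /r/ is a rhotic (sonority 6); then the nucleus /ɔ/ (sonority 8).
Onset profile 6-6-8 — does not strictly rise throughout.
Coda: /k/ is a stop (sonority 1), /dʒ/ is an affricate (sonority 2).
Coda profile 8-1-2 — does not strictly fall throughout.

no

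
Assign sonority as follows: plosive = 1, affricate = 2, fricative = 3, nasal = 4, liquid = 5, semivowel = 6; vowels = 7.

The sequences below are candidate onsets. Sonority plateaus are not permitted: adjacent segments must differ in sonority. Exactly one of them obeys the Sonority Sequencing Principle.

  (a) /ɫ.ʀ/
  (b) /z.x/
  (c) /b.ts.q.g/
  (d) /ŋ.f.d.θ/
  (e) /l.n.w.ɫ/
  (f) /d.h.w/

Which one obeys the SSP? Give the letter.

f

(a) /ɫ.ʀ/: profile 5-5 — violates.
(b) /z.x/: profile 3-3 — violates.
(c) /b.ts.q.g/: profile 1-2-1-1 — violates.
(d) /ŋ.f.d.θ/: profile 4-3-1-3 — violates.
(e) /l.n.w.ɫ/: profile 5-4-6-5 — violates.
(f) /d.h.w/: profile 1-3-6 — obeys.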